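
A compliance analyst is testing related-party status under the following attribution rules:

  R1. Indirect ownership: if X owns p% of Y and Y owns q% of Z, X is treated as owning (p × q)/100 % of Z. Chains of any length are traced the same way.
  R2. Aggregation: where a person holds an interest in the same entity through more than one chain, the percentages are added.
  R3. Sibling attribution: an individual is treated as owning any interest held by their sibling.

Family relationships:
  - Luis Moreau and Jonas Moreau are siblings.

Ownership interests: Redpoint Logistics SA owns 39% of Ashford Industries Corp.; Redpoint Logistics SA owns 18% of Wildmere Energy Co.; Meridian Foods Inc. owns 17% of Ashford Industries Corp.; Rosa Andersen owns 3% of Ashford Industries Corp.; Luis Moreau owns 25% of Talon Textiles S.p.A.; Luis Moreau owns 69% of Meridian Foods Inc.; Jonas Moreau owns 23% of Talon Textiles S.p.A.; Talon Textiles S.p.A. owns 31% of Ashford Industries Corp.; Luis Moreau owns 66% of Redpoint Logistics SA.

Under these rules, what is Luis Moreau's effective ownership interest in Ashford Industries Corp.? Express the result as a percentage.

By sibling attribution (R3), Luis Moreau is treated as also owning Jonas Moreau's interest in Talon Textiles S.p.A, giving 25% + 23% = 48%.
Chain via Meridian Foods Inc. (R1): 69% × 17% = 11.73% of Ashford Industries Corp.
Chain via Redpoint Logistics SA (R1): 66% × 39% = 25.74% of Ashford Industries Corp.
Chain via Talon Textiles S.p.A. (R1): 48% × 31% = 14.88% of Ashford Industries Corp.
Aggregating (R2): 11.73% + 25.74% + 14.88% = 52.35%.

52.35%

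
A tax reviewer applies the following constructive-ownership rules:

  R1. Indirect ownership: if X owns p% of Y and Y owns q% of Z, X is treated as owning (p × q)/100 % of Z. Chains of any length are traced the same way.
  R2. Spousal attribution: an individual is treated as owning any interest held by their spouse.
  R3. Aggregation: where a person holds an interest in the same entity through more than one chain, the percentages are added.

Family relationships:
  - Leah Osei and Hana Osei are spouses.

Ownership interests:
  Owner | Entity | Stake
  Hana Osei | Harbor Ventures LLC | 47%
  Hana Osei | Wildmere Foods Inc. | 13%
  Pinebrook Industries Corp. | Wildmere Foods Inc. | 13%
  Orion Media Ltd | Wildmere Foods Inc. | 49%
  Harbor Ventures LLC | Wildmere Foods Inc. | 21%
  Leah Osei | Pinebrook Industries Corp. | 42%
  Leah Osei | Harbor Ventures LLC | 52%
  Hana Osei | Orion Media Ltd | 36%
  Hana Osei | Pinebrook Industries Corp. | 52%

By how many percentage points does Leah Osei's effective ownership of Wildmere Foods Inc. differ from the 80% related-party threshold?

16.35

By spousal attribution (R2), Leah Osei is treated as also owning Hana Osei's interest in Harbor Ventures LLC, giving 52% + 47% = 99%.
By spousal attribution (R2), Leah Osei is treated as also owning Hana Osei's interest in Pinebrook Industries Corp, giving 42% + 52% = 94%.
By spousal attribution (R2), Leah Osei is treated as owning Hana Osei's 36% interest in Orion Media Ltd.
By spousal attribution (R2), Leah Osei is treated as owning Hana Osei's 13% interest in Wildmere Foods Inc.
Chain via Harbor Ventures LLC (R1): 99% × 21% = 20.79% of Wildmere Foods Inc.
Chain via Pinebrook Industries Corp. (R1): 94% × 13% = 12.22% of Wildmere Foods Inc.
Chain via Orion Media Ltd (R1): 36% × 49% = 17.64% of Wildmere Foods Inc.
Direct interest in Wildmere Foods Inc: 13%.
Aggregating (R3): 20.79% + 12.22% + 17.64% + 13% = 63.65%.
63.65% falls short of the 80% threshold by 16.35 percentage points.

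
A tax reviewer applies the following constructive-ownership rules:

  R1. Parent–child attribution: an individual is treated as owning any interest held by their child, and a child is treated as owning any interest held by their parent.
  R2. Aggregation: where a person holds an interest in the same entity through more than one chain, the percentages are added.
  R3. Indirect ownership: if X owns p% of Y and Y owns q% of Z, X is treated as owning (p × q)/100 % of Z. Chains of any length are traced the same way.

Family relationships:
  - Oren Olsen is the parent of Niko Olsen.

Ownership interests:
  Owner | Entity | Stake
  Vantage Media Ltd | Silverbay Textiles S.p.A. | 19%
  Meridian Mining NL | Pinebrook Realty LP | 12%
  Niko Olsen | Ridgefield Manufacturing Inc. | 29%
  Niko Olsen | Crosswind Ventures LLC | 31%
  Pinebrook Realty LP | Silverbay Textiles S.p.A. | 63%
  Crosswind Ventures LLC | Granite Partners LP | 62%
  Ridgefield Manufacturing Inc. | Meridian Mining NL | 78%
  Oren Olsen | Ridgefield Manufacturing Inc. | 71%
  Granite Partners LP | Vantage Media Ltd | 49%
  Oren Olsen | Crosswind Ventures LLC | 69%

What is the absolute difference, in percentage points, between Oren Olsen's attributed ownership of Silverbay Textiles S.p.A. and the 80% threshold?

By parent–child attribution (R1), Oren Olsen is treated as also owning Niko Olsen's interest in Ridgefield Manufacturing Inc, giving 71% + 29% = 100%.
By parent–child attribution (R1), Oren Olsen is treated as also owning Niko Olsen's interest in Crosswind Ventures LLC, giving 69% + 31% = 100%.
Chain via Ridgefield Manufacturing Inc. → Meridian Mining NL → Pinebrook Realty LP (R3): 100% × 78% × 12% × 63% = 5.8968% of Silverbay Textiles S.p.A.
Chain via Crosswind Ventures LLC → Granite Partners LP → Vantage Media Ltd (R3): 100% × 62% × 49% × 19% = 5.7722% of Silverbay Textiles S.p.A.
Aggregating (R2): 5.8968% + 5.7722% = 11.669%.
11.669% falls short of the 80% threshold by 68.331 percentage points.

68.331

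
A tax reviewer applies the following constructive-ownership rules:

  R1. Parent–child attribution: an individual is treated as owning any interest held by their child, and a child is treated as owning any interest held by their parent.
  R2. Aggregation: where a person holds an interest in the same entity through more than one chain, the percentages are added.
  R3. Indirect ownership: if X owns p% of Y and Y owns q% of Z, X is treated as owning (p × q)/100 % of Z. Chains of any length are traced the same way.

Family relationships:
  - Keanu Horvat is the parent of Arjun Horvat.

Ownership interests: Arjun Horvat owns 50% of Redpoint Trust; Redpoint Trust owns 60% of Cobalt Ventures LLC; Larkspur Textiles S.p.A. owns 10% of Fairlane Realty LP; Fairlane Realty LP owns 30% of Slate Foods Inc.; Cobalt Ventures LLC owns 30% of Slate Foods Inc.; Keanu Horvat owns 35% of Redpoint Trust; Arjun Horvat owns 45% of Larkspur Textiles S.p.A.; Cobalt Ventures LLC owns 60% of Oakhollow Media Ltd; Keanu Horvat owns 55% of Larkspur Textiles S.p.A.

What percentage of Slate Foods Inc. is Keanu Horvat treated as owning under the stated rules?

18.3%

By parent–child attribution (R1), Keanu Horvat is treated as also owning Arjun Horvat's interest in Redpoint Trust, giving 35% + 50% = 85%.
By parent–child attribution (R1), Keanu Horvat is treated as also owning Arjun Horvat's interest in Larkspur Textiles S.p.A, giving 55% + 45% = 100%.
Chain via Redpoint Trust → Cobalt Ventures LLC (R3): 85% × 60% × 30% = 15.3% of Slate Foods Inc.
Chain via Larkspur Textiles S.p.A. → Fairlane Realty LP (R3): 100% × 10% × 30% = 3% of Slate Foods Inc.
Aggregating (R2): 15.3% + 3% = 18.3%.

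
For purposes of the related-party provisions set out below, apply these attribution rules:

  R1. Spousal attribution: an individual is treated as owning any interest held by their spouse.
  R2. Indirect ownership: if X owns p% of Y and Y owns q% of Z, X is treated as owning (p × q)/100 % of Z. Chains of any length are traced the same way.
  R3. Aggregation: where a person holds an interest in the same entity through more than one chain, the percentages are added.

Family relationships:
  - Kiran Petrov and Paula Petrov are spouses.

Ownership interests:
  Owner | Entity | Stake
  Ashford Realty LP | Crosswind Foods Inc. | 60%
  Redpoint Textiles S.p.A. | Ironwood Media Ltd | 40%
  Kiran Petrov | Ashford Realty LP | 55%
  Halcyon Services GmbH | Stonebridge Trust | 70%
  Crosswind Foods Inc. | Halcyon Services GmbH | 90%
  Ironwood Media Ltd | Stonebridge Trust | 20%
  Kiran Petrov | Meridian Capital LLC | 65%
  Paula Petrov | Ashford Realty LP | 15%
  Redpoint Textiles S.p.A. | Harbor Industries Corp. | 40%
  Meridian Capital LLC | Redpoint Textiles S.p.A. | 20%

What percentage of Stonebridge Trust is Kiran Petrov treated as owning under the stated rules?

27.5%

By spousal attribution (R1), Kiran Petrov is treated as also owning Paula Petrov's interest in Ashford Realty LP, giving 55% + 15% = 70%.
Chain via Ashford Realty LP → Crosswind Foods Inc. → Halcyon Services GmbH (R2): 70% × 60% × 90% × 70% = 26.46% of Stonebridge Trust.
Chain via Meridian Capital LLC → Redpoint Textiles S.p.A. → Ironwood Media Ltd (R2): 65% × 20% × 40% × 20% = 1.04% of Stonebridge Trust.
Aggregating (R3): 26.46% + 1.04% = 27.5%.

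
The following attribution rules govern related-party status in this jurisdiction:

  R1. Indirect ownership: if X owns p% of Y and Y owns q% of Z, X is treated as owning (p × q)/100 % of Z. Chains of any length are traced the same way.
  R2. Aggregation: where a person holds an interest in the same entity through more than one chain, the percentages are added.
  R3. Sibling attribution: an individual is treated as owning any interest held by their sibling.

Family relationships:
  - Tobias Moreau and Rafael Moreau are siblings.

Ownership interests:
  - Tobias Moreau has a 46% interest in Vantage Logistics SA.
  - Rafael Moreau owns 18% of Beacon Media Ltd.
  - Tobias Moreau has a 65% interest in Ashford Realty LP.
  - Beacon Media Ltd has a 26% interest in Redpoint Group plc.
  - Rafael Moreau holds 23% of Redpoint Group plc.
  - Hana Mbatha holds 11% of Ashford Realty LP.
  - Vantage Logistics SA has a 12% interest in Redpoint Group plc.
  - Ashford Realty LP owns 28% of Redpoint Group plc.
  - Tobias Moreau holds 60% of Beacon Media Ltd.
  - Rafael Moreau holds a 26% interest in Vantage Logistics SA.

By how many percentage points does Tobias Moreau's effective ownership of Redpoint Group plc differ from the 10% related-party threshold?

By sibling attribution (R3), Tobias Moreau is treated as also owning Rafael Moreau's interest in Beacon Media Ltd, giving 60% + 18% = 78%.
By sibling attribution (R3), Tobias Moreau is treated as also owning Rafael Moreau's interest in Vantage Logistics SA, giving 46% + 26% = 72%.
By sibling attribution (R3), Tobias Moreau is treated as owning Rafael Moreau's 23% interest in Redpoint Group plc.
Chain via Beacon Media Ltd (R1): 78% × 26% = 20.28% of Redpoint Group plc.
Chain via Ashford Realty LP (R1): 65% × 28% = 18.2% of Redpoint Group plc.
Chain via Vantage Logistics SA (R1): 72% × 12% = 8.64% of Redpoint Group plc.
Direct interest in Redpoint Group plc: 23%.
Aggregating (R2): 20.28% + 18.2% + 8.64% + 23% = 70.12%.
70.12% exceeds the 10% threshold by 60.12 percentage points.

60.12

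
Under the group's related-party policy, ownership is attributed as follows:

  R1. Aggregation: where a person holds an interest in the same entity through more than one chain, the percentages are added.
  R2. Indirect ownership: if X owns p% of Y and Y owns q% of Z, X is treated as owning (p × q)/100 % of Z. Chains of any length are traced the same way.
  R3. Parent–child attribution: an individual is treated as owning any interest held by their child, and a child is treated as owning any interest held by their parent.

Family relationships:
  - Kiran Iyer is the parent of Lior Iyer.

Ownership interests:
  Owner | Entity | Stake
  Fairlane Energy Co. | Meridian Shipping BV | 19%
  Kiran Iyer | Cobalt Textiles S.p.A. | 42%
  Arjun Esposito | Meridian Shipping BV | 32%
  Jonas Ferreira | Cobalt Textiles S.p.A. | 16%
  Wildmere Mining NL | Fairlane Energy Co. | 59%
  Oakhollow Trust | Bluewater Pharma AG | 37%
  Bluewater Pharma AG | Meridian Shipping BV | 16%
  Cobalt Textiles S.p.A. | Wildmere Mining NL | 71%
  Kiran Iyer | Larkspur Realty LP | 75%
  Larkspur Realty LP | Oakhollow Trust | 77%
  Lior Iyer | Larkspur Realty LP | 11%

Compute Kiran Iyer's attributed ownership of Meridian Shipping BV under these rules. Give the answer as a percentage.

By parent–child attribution (R3), Kiran Iyer is treated as also owning Lior Iyer's interest in Larkspur Realty LP, giving 75% + 11% = 86%.
Chain via Larkspur Realty LP → Oakhollow Trust → Bluewater Pharma AG (R2): 86% × 77% × 37% × 16% = 3.920224% of Meridian Shipping BV.
Chain via Cobalt Textiles S.p.A. → Wildmere Mining NL → Fairlane Energy Co. (R2): 42% × 71% × 59% × 19% = 3.342822% of Meridian Shipping BV.
Aggregating (R1): 3.920224% + 3.342822% = 7.263046%.

7.263046%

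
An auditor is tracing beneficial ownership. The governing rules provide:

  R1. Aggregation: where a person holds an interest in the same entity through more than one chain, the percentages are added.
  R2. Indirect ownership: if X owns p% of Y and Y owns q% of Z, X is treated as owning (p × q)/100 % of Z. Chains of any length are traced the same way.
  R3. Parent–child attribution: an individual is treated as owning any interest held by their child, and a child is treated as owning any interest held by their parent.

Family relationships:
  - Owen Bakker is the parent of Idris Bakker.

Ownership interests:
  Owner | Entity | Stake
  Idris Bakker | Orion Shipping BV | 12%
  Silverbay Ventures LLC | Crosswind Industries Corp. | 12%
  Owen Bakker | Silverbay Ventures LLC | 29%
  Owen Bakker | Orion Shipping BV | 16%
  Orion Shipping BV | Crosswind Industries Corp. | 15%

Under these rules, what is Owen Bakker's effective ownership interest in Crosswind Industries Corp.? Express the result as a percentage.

By parent–child attribution (R3), Owen Bakker is treated as also owning Idris Bakker's interest in Orion Shipping BV, giving 16% + 12% = 28%.
Chain via Orion Shipping BV (R2): 28% × 15% = 4.2% of Crosswind Industries Corp.
Chain via Silverbay Ventures LLC (R2): 29% × 12% = 3.48% of Crosswind Industries Corp.
Aggregating (R1): 4.2% + 3.48% = 7.68%.

7.68%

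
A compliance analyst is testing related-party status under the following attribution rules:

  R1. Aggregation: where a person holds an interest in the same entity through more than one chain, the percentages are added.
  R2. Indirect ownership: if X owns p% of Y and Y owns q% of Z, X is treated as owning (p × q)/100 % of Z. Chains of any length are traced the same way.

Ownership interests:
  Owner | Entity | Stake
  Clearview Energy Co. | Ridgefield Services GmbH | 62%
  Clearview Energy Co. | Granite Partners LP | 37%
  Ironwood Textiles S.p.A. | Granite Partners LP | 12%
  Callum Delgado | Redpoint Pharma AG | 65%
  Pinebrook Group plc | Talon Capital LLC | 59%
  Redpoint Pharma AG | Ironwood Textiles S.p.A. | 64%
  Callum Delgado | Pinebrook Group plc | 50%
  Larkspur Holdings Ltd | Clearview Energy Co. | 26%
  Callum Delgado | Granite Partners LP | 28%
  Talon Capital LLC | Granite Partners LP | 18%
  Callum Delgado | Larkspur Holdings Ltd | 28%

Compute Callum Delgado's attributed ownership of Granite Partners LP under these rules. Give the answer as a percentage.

40.9956%

Chain via Pinebrook Group plc → Talon Capital LLC (R2): 50% × 59% × 18% = 5.31% of Granite Partners LP.
Chain via Larkspur Holdings Ltd → Clearview Energy Co. (R2): 28% × 26% × 37% = 2.6936% of Granite Partners LP.
Chain via Redpoint Pharma AG → Ironwood Textiles S.p.A. (R2): 65% × 64% × 12% = 4.992% of Granite Partners LP.
Direct interest in Granite Partners LP: 28%.
Aggregating (R1): 5.31% + 2.6936% + 4.992% + 28% = 40.9956%.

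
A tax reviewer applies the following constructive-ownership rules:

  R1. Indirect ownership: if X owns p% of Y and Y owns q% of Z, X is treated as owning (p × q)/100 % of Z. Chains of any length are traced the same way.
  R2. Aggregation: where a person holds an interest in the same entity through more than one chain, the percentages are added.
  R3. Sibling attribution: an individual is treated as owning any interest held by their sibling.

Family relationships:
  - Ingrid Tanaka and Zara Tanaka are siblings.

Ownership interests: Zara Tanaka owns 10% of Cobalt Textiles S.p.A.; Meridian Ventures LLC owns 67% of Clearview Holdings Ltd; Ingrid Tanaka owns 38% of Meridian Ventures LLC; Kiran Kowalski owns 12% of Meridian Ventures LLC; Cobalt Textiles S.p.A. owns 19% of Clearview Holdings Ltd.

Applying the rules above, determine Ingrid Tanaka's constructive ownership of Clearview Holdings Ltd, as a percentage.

By sibling attribution (R3), Ingrid Tanaka is treated as owning Zara Tanaka's 10% interest in Cobalt Textiles S.p.A.
Chain via Meridian Ventures LLC (R1): 38% × 67% = 25.46% of Clearview Holdings Ltd.
Chain via Cobalt Textiles S.p.A. (R1): 10% × 19% = 1.9% of Clearview Holdings Ltd.
Aggregating (R2): 25.46% + 1.9% = 27.36%.

27.36%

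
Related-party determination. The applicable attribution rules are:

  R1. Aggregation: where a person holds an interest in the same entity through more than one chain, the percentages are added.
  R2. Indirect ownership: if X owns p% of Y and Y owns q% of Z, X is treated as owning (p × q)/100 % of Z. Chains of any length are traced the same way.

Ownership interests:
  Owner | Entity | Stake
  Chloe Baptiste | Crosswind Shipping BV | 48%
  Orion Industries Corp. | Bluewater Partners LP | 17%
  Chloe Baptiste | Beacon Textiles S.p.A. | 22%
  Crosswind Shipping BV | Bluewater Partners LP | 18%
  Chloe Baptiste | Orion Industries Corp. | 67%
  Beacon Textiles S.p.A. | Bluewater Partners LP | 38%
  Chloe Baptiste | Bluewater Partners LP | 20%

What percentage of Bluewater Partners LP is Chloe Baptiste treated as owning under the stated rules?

Chain via Crosswind Shipping BV (R2): 48% × 18% = 8.64% of Bluewater Partners LP.
Chain via Beacon Textiles S.p.A. (R2): 22% × 38% = 8.36% of Bluewater Partners LP.
Chain via Orion Industries Corp. (R2): 67% × 17% = 11.39% of Bluewater Partners LP.
Direct interest in Bluewater Partners LP: 20%.
Aggregating (R1): 8.64% + 8.36% + 11.39% + 20% = 48.39%.

48.39%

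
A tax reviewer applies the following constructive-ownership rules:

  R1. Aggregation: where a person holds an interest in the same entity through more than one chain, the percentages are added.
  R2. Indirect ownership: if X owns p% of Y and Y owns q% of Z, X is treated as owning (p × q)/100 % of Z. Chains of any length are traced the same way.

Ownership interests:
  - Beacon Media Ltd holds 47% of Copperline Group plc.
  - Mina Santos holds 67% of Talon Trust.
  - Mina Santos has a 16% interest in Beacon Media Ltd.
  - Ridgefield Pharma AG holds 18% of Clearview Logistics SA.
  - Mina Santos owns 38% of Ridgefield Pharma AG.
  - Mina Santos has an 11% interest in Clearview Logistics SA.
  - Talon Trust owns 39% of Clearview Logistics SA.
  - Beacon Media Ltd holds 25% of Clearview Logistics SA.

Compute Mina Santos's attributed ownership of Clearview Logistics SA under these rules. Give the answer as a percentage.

Chain via Ridgefield Pharma AG (R2): 38% × 18% = 6.84% of Clearview Logistics SA.
Chain via Beacon Media Ltd (R2): 16% × 25% = 4% of Clearview Logistics SA.
Chain via Talon Trust (R2): 67% × 39% = 26.13% of Clearview Logistics SA.
Direct interest in Clearview Logistics SA: 11%.
Aggregating (R1): 6.84% + 4% + 26.13% + 11% = 47.97%.

47.97%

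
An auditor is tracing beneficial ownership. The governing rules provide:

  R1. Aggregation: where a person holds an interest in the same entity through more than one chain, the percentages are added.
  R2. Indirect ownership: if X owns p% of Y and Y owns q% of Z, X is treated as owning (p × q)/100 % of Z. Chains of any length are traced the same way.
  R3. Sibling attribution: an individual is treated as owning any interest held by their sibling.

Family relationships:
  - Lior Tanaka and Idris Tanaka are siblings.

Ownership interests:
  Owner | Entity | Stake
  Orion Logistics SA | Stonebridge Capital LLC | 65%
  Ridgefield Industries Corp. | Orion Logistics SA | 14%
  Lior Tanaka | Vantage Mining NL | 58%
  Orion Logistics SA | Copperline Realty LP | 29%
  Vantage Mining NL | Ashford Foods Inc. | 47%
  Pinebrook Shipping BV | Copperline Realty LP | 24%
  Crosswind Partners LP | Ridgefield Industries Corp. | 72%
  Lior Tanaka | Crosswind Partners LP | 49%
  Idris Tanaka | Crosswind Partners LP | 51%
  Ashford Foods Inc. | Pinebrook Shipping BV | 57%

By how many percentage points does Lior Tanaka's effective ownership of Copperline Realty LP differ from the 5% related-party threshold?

By sibling attribution (R3), Lior Tanaka is treated as also owning Idris Tanaka's interest in Crosswind Partners LP, giving 49% + 51% = 100%.
Chain via Crosswind Partners LP → Ridgefield Industries Corp. → Orion Logistics SA (R2): 100% × 72% × 14% × 29% = 2.9232% of Copperline Realty LP.
Chain via Vantage Mining NL → Ashford Foods Inc. → Pinebrook Shipping BV (R2): 58% × 47% × 57% × 24% = 3.729168% of Copperline Realty LP.
Aggregating (R1): 2.9232% + 3.729168% = 6.652368%.
6.652368% exceeds the 5% threshold by 1.652368 percentage points.

1.652368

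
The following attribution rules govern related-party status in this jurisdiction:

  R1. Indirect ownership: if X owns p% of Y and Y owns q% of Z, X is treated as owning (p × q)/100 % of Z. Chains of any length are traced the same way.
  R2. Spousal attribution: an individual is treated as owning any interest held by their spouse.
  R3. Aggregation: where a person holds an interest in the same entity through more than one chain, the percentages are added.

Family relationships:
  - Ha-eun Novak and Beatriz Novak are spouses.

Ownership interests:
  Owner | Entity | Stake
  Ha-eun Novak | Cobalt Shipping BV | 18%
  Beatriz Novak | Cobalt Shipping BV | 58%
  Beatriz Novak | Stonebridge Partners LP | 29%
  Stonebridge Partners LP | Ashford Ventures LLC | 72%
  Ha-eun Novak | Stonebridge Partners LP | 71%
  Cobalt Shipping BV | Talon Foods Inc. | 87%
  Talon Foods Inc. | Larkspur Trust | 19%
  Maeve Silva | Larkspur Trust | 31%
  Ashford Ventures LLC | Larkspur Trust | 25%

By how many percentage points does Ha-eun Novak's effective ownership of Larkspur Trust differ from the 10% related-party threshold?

By spousal attribution (R2), Ha-eun Novak is treated as also owning Beatriz Novak's interest in Stonebridge Partners LP, giving 71% + 29% = 100%.
By spousal attribution (R2), Ha-eun Novak is treated as also owning Beatriz Novak's interest in Cobalt Shipping BV, giving 18% + 58% = 76%.
Chain via Stonebridge Partners LP → Ashford Ventures LLC (R1): 100% × 72% × 25% = 18% of Larkspur Trust.
Chain via Cobalt Shipping BV → Talon Foods Inc. (R1): 76% × 87% × 19% = 12.5628% of Larkspur Trust.
Aggregating (R3): 18% + 12.5628% = 30.5628%.
30.5628% exceeds the 10% threshold by 20.5628 percentage points.

20.5628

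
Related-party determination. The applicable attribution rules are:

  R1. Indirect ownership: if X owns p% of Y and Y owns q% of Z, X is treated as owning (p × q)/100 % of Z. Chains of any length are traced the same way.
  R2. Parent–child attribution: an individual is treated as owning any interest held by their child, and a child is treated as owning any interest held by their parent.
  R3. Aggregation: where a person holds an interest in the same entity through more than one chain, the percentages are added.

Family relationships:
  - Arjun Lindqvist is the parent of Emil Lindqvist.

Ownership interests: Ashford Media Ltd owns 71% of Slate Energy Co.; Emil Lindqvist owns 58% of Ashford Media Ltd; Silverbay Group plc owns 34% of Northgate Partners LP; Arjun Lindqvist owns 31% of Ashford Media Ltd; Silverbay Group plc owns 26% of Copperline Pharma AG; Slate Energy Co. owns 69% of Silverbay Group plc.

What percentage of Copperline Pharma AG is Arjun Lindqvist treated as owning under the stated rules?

By parent–child attribution (R2), Arjun Lindqvist is treated as also owning Emil Lindqvist's interest in Ashford Media Ltd, giving 31% + 58% = 89%.
Chain via Ashford Media Ltd → Slate Energy Co. → Silverbay Group plc (R1): 89% × 71% × 69% × 26% = 11.336286% of Copperline Pharma AG.

11.336286%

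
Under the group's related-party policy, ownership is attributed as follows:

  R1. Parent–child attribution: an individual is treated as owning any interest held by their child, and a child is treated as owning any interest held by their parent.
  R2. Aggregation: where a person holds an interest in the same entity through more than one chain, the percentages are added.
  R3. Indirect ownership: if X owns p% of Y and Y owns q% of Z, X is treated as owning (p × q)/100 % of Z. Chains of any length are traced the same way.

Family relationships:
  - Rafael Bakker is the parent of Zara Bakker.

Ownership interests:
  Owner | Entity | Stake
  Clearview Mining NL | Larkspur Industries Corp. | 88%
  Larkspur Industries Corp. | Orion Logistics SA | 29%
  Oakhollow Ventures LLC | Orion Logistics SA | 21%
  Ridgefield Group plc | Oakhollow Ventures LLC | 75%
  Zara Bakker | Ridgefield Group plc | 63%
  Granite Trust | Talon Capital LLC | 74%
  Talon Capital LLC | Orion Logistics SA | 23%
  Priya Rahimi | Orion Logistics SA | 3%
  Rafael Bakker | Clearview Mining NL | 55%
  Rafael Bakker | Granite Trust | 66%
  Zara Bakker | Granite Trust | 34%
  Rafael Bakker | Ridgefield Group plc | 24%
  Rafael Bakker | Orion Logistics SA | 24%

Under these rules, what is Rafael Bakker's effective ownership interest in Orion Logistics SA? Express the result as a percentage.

By parent–child attribution (R1), Rafael Bakker is treated as also owning Zara Bakker's interest in Ridgefield Group plc, giving 24% + 63% = 87%.
By parent–child attribution (R1), Rafael Bakker is treated as also owning Zara Bakker's interest in Granite Trust, giving 66% + 34% = 100%.
Chain via Clearview Mining NL → Larkspur Industries Corp. (R3): 55% × 88% × 29% = 14.036% of Orion Logistics SA.
Chain via Ridgefield Group plc → Oakhollow Ventures LLC (R3): 87% × 75% × 21% = 13.7025% of Orion Logistics SA.
Chain via Granite Trust → Talon Capital LLC (R3): 100% × 74% × 23% = 17.02% of Orion Logistics SA.
Direct interest in Orion Logistics SA: 24%.
Aggregating (R2): 14.036% + 13.7025% + 17.02% + 24% = 68.7585%.

68.7585%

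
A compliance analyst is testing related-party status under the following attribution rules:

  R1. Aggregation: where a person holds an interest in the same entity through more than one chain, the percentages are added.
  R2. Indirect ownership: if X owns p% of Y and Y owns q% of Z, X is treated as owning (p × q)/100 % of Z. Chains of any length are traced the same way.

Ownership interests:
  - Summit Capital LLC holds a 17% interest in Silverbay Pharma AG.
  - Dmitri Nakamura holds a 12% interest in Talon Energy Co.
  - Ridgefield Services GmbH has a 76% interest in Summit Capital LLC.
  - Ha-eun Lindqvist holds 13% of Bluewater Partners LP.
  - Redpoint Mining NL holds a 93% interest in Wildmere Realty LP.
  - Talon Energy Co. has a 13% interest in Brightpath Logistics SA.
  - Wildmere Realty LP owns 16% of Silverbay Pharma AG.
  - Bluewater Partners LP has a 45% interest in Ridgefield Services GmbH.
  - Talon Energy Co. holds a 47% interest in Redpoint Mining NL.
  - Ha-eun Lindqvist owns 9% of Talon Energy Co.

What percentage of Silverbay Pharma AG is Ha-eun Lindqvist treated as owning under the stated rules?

Chain via Talon Energy Co. → Redpoint Mining NL → Wildmere Realty LP (R2): 9% × 47% × 93% × 16% = 0.629424% of Silverbay Pharma AG.
Chain via Bluewater Partners LP → Ridgefield Services GmbH → Summit Capital LLC (R2): 13% × 45% × 76% × 17% = 0.75582% of Silverbay Pharma AG.
Aggregating (R1): 0.629424% + 0.75582% = 1.385244%.

1.385244%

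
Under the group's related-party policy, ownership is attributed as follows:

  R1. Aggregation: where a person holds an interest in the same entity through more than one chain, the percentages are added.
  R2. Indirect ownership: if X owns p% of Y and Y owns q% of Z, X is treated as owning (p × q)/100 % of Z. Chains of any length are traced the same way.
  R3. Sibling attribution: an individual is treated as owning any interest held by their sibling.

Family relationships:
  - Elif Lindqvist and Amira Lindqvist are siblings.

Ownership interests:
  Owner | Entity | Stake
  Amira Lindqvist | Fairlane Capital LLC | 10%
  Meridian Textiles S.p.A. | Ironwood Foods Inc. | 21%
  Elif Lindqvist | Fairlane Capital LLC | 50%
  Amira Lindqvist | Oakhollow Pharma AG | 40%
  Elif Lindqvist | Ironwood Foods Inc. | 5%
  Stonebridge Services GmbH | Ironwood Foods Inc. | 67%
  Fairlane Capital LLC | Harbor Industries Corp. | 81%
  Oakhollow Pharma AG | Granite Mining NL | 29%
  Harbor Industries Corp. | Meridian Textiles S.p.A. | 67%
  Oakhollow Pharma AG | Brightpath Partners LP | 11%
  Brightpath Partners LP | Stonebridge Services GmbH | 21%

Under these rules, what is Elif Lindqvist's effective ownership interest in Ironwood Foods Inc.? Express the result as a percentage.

12.4571%

By sibling attribution (R3), Elif Lindqvist is treated as also owning Amira Lindqvist's interest in Fairlane Capital LLC, giving 50% + 10% = 60%.
By sibling attribution (R3), Elif Lindqvist is treated as owning Amira Lindqvist's 40% interest in Oakhollow Pharma AG.
Chain via Fairlane Capital LLC → Harbor Industries Corp. → Meridian Textiles S.p.A. (R2): 60% × 81% × 67% × 21% = 6.83802% of Ironwood Foods Inc.
Direct interest in Ironwood Foods Inc: 5%.
Chain via Oakhollow Pharma AG → Brightpath Partners LP → Stonebridge Services GmbH (R2): 40% × 11% × 21% × 67% = 0.61908% of Ironwood Foods Inc.
Aggregating (R1): 6.83802% + 5% + 0.61908% = 12.4571%.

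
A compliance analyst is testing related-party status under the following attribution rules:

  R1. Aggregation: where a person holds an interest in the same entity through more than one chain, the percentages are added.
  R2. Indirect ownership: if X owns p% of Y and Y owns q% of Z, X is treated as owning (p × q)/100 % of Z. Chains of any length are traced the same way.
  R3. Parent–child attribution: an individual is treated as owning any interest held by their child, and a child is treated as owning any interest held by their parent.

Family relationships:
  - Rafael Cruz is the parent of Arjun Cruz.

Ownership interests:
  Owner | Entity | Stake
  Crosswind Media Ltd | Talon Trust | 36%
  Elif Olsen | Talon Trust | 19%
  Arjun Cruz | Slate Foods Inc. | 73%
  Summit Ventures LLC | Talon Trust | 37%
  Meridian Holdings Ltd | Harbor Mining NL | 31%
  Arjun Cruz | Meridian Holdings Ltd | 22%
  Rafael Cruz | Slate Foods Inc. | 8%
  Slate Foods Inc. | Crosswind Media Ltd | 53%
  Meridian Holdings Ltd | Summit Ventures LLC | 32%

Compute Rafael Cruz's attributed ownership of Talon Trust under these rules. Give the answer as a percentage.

18.0596%

By parent–child attribution (R3), Rafael Cruz is treated as also owning Arjun Cruz's interest in Slate Foods Inc, giving 8% + 73% = 81%.
By parent–child attribution (R3), Rafael Cruz is treated as owning Arjun Cruz's 22% interest in Meridian Holdings Ltd.
Chain via Slate Foods Inc. → Crosswind Media Ltd (R2): 81% × 53% × 36% = 15.4548% of Talon Trust.
Chain via Meridian Holdings Ltd → Summit Ventures LLC (R2): 22% × 32% × 37% = 2.6048% of Talon Trust.
Aggregating (R1): 15.4548% + 2.6048% = 18.0596%.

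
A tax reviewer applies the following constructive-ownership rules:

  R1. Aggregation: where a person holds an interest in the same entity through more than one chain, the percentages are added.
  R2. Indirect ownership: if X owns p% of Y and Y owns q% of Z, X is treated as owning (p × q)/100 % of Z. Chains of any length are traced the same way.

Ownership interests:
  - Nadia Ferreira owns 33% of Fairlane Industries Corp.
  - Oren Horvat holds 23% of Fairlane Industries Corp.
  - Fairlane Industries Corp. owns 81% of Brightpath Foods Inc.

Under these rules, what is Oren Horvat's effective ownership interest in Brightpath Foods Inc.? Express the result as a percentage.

18.63%

Chain via Fairlane Industries Corp. (R2): 23% × 81% = 18.63% of Brightpath Foods Inc.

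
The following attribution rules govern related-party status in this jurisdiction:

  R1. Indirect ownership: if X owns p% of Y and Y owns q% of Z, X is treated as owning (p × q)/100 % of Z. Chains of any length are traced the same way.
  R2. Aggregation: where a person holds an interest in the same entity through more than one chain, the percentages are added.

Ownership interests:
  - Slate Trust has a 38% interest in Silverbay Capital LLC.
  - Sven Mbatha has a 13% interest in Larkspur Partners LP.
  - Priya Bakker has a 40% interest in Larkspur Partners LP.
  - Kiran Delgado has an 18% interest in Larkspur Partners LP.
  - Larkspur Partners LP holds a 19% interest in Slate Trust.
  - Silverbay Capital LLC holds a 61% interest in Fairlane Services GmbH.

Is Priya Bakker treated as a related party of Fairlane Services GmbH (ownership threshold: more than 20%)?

Chain via Larkspur Partners LP → Slate Trust → Silverbay Capital LLC (R1): 40% × 19% × 38% × 61% = 1.76168% of Fairlane Services GmbH.
1.76168% does not exceed the 20% threshold, so Priya is not a related party to Fairlane Services GmbH.

No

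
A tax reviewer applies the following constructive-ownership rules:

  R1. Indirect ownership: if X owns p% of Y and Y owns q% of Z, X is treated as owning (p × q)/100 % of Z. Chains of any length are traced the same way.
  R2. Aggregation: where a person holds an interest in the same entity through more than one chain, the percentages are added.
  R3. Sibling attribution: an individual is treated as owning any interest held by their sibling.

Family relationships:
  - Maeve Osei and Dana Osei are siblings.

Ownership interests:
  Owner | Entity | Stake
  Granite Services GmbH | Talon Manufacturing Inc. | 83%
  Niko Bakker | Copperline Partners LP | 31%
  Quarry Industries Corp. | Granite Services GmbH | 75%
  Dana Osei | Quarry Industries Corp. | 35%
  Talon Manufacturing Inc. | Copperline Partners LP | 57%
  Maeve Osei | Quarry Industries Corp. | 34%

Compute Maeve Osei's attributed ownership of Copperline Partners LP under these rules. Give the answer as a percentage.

24.482925%

By sibling attribution (R3), Maeve Osei is treated as also owning Dana Osei's interest in Quarry Industries Corp, giving 34% + 35% = 69%.
Chain via Quarry Industries Corp. → Granite Services GmbH → Talon Manufacturing Inc. (R1): 69% × 75% × 83% × 57% = 24.482925% of Copperline Partners LP.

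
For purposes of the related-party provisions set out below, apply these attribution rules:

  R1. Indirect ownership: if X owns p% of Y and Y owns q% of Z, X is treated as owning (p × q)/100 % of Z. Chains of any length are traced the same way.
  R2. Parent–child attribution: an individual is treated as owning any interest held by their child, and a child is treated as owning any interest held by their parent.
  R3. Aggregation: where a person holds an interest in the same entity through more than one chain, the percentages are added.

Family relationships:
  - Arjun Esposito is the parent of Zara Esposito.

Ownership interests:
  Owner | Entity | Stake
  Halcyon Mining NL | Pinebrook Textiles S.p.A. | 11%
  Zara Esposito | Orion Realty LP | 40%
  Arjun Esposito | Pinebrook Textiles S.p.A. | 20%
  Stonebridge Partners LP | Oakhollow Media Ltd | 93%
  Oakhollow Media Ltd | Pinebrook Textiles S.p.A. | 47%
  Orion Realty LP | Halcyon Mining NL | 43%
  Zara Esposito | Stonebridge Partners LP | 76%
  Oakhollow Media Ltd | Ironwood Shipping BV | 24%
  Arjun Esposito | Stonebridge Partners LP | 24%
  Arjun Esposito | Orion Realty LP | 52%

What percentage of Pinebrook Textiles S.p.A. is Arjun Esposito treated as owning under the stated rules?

By parent–child attribution (R2), Arjun Esposito is treated as also owning Zara Esposito's interest in Stonebridge Partners LP, giving 24% + 76% = 100%.
By parent–child attribution (R2), Arjun Esposito is treated as also owning Zara Esposito's interest in Orion Realty LP, giving 52% + 40% = 92%.
Chain via Stonebridge Partners LP → Oakhollow Media Ltd (R1): 100% × 93% × 47% = 43.71% of Pinebrook Textiles S.p.A.
Chain via Orion Realty LP → Halcyon Mining NL (R1): 92% × 43% × 11% = 4.3516% of Pinebrook Textiles S.p.A.
Direct interest in Pinebrook Textiles S.p.A: 20%.
Aggregating (R3): 43.71% + 4.3516% + 20% = 68.0616%.

68.0616%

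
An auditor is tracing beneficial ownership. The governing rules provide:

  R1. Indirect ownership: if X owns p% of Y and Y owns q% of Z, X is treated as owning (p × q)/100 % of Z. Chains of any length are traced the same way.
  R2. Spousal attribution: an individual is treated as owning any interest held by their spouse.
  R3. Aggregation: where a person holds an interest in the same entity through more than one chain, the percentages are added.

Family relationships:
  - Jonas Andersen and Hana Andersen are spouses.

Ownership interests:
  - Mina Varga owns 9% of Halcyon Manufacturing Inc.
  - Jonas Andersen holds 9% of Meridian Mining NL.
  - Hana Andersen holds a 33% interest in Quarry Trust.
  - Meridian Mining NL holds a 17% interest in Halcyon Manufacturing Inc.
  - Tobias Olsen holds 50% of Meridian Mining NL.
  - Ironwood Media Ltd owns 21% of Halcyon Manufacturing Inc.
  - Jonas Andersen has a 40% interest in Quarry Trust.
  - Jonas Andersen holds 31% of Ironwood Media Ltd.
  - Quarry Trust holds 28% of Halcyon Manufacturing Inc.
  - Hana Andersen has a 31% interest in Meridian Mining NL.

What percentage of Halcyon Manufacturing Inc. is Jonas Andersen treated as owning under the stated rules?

33.75%

By spousal attribution (R2), Jonas Andersen is treated as also owning Hana Andersen's interest in Quarry Trust, giving 40% + 33% = 73%.
By spousal attribution (R2), Jonas Andersen is treated as also owning Hana Andersen's interest in Meridian Mining NL, giving 9% + 31% = 40%.
Chain via Quarry Trust (R1): 73% × 28% = 20.44% of Halcyon Manufacturing Inc.
Chain via Meridian Mining NL (R1): 40% × 17% = 6.8% of Halcyon Manufacturing Inc.
Chain via Ironwood Media Ltd (R1): 31% × 21% = 6.51% of Halcyon Manufacturing Inc.
Aggregating (R3): 20.44% + 6.8% + 6.51% = 33.75%.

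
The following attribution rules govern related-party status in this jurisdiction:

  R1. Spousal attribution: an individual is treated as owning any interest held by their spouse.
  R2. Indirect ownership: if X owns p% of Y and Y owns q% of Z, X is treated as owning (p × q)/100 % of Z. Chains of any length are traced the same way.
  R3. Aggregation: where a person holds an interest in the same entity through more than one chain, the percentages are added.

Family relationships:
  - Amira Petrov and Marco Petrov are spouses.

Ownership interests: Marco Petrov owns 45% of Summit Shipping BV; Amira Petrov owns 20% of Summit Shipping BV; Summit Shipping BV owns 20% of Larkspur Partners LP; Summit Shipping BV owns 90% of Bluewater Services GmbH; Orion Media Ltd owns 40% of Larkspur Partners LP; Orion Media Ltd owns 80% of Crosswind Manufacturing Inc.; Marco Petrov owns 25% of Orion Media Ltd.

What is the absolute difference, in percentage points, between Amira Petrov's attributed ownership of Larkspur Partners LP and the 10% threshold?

By spousal attribution (R1), Amira Petrov is treated as also owning Marco Petrov's interest in Summit Shipping BV, giving 20% + 45% = 65%.
By spousal attribution (R1), Amira Petrov is treated as owning Marco Petrov's 25% interest in Orion Media Ltd.
Chain via Summit Shipping BV (R2): 65% × 20% = 13% of Larkspur Partners LP.
Chain via Orion Media Ltd (R2): 25% × 40% = 10% of Larkspur Partners LP.
Aggregating (R3): 13% + 10% = 23%.
23% exceeds the 10% threshold by 13 percentage points.

13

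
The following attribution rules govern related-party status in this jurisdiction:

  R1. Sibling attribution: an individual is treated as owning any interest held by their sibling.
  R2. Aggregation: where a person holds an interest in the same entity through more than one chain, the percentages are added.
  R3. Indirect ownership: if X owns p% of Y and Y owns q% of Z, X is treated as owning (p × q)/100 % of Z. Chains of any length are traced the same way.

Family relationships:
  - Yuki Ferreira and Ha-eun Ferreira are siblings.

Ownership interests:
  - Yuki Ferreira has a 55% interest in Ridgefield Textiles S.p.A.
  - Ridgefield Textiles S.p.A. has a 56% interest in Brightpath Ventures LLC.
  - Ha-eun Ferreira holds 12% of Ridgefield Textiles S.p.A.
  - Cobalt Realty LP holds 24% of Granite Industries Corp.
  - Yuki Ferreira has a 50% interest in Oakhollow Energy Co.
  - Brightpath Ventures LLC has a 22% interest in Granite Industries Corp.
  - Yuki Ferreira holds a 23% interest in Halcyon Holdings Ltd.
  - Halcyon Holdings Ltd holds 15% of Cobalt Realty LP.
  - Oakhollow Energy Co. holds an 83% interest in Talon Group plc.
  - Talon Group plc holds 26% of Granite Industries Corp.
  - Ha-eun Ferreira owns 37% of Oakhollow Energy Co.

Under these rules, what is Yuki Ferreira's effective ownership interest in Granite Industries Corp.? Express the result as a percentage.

27.857%

By sibling attribution (R1), Yuki Ferreira is treated as also owning Ha-eun Ferreira's interest in Ridgefield Textiles S.p.A, giving 55% + 12% = 67%.
By sibling attribution (R1), Yuki Ferreira is treated as also owning Ha-eun Ferreira's interest in Oakhollow Energy Co, giving 50% + 37% = 87%.
Chain via Ridgefield Textiles S.p.A. → Brightpath Ventures LLC (R3): 67% × 56% × 22% = 8.2544% of Granite Industries Corp.
Chain via Halcyon Holdings Ltd → Cobalt Realty LP (R3): 23% × 15% × 24% = 0.828% of Granite Industries Corp.
Chain via Oakhollow Energy Co. → Talon Group plc (R3): 87% × 83% × 26% = 18.7746% of Granite Industries Corp.
Aggregating (R2): 8.2544% + 0.828% + 18.7746% = 27.857%.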